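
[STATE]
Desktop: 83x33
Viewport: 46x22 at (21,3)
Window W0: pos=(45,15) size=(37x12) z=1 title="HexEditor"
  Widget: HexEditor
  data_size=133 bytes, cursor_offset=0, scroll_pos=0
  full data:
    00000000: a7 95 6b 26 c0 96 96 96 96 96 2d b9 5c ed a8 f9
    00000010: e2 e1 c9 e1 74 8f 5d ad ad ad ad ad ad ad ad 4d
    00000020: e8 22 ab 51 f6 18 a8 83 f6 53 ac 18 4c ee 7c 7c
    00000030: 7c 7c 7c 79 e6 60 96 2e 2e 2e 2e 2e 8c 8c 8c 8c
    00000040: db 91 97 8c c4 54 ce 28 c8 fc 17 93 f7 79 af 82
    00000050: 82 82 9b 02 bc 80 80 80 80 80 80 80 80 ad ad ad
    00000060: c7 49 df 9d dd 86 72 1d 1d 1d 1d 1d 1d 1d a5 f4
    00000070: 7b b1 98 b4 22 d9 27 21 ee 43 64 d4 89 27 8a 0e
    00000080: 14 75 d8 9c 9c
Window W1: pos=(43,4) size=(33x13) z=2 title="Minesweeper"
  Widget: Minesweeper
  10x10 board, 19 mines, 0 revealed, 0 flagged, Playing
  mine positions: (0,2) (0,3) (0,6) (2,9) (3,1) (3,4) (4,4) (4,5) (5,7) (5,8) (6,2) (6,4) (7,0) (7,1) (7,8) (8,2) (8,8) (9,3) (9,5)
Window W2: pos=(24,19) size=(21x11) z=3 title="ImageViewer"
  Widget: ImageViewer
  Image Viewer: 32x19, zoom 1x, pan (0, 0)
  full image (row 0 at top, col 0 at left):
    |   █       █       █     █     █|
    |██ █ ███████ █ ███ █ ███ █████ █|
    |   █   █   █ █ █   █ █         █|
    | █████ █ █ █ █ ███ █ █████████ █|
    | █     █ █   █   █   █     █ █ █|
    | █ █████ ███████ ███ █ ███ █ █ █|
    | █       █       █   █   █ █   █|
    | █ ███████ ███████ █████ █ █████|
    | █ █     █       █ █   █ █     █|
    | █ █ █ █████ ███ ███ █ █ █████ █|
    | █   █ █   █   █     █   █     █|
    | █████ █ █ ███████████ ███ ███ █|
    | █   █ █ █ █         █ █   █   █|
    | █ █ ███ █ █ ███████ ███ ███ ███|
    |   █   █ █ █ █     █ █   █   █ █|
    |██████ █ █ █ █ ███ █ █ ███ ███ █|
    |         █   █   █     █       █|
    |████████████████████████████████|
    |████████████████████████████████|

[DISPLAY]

                                              
                      ┏━━━━━━━━━━━━━━━━━━━━━━━
                      ┃ Minesweeper           
                      ┠───────────────────────
                      ┃■■■■■■■■■■             
                      ┃■■■■■■■■■■             
                      ┃■■■■■■■■■■             
                      ┃■■■■■■■■■■             
                      ┃■■■■■■■■■■             
                      ┃■■■■■■■■■■             
                      ┃■■■■■■■■■■             
                      ┃■■■■■■■■■■             
                      ┃■■■■■■■■■■             
                      ┗━━━━━━━━━━━━━━━━━━━━━━━
                        ┠─────────────────────
                        ┃00000000  A7 95 6b 26
   ┏━━━━━━━━━━━━━━━━━━━┓┃00000010  e2 e1 c9 e1
   ┃ ImageViewer       ┃┃00000020  e8 22 ab 51
   ┠───────────────────┨┃00000030  7c 7c 7c 79
   ┃   █       █       ┃┃00000040  db 91 97 8c
   ┃██ █ ███████ █ ███ ┃┃00000050  82 82 9b 02
   ┃   █   █   █ █ █   ┃┃00000060  c7 49 df 9d


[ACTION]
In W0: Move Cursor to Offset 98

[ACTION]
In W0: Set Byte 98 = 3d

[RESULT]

                                              
                      ┏━━━━━━━━━━━━━━━━━━━━━━━
                      ┃ Minesweeper           
                      ┠───────────────────────
                      ┃■■■■■■■■■■             
                      ┃■■■■■■■■■■             
                      ┃■■■■■■■■■■             
                      ┃■■■■■■■■■■             
                      ┃■■■■■■■■■■             
                      ┃■■■■■■■■■■             
                      ┃■■■■■■■■■■             
                      ┃■■■■■■■■■■             
                      ┃■■■■■■■■■■             
                      ┗━━━━━━━━━━━━━━━━━━━━━━━
                        ┠─────────────────────
                        ┃00000000  a7 95 6b 26
   ┏━━━━━━━━━━━━━━━━━━━┓┃00000010  e2 e1 c9 e1
   ┃ ImageViewer       ┃┃00000020  e8 22 ab 51
   ┠───────────────────┨┃00000030  7c 7c 7c 79
   ┃   █       █       ┃┃00000040  db 91 97 8c
   ┃██ █ ███████ █ ███ ┃┃00000050  82 82 9b 02
   ┃   █   █   █ █ █   ┃┃00000060  c7 49 3D 9d


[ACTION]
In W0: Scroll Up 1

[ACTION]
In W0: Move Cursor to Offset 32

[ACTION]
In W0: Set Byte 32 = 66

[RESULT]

                                              
                      ┏━━━━━━━━━━━━━━━━━━━━━━━
                      ┃ Minesweeper           
                      ┠───────────────────────
                      ┃■■■■■■■■■■             
                      ┃■■■■■■■■■■             
                      ┃■■■■■■■■■■             
                      ┃■■■■■■■■■■             
                      ┃■■■■■■■■■■             
                      ┃■■■■■■■■■■             
                      ┃■■■■■■■■■■             
                      ┃■■■■■■■■■■             
                      ┃■■■■■■■■■■             
                      ┗━━━━━━━━━━━━━━━━━━━━━━━
                        ┠─────────────────────
                        ┃00000000  a7 95 6b 26
   ┏━━━━━━━━━━━━━━━━━━━┓┃00000010  e2 e1 c9 e1
   ┃ ImageViewer       ┃┃00000020  66 22 ab 51
   ┠───────────────────┨┃00000030  7c 7c 7c 79
   ┃   █       █       ┃┃00000040  db 91 97 8c
   ┃██ █ ███████ █ ███ ┃┃00000050  82 82 9b 02
   ┃   █   █   █ █ █   ┃┃00000060  c7 49 3d 9d


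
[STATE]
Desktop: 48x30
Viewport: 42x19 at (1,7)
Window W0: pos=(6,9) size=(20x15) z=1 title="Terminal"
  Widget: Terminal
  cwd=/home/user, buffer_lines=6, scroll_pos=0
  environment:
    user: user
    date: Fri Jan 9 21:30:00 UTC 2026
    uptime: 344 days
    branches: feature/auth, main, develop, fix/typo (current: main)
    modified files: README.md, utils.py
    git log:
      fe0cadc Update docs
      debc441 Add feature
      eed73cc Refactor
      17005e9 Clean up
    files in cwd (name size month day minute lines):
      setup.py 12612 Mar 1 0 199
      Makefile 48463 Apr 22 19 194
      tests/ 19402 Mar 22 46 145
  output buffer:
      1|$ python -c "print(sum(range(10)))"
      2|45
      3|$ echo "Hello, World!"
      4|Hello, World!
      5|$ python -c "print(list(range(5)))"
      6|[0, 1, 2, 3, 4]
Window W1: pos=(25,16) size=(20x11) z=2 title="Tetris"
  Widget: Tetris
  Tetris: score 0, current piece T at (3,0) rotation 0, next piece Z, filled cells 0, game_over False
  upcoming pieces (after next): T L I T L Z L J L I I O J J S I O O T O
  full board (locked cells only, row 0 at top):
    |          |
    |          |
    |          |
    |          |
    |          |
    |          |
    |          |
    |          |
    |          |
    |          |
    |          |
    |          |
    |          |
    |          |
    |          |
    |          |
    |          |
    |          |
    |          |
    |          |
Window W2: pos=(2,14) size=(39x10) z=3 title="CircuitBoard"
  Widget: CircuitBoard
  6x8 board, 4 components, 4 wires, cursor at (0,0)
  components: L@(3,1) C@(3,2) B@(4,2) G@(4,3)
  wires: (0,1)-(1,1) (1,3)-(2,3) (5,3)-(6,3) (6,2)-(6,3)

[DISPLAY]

                                          
                                          
     ┏━━━━━━━━━━━━━━━━━━┓                 
     ┃ Terminal         ┃                 
     ┠──────────────────┨                 
     ┃$ python -c "print┃                 
     ┃45                ┃                 
 ┏━━━━━━━━━━━━━━━━━━━━━━━━━━━━━━━━━━━━━┓  
 ┃ CircuitBoard                        ┃  
 ┠─────────────────────────────────────┨━━
 ┃   0 1 2 3 4 5                       ┃  
 ┃0  [.]  ·                            ┃──
 ┃        │                            ┃  
 ┃1       ·       ·                    ┃  
 ┃                │                    ┃  
 ┃2               ·                    ┃  
 ┗━━━━━━━━━━━━━━━━━━━━━━━━━━━━━━━━━━━━━┛  
                        ┃                 
                        ┃                 


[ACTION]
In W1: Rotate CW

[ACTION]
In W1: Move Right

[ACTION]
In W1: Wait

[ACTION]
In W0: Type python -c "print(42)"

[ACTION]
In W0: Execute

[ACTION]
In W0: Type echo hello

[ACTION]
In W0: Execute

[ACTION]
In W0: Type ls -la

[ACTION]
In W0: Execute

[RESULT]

                                          
                                          
     ┏━━━━━━━━━━━━━━━━━━┓                 
     ┃ Terminal         ┃                 
     ┠──────────────────┨                 
     ┃$ python -c "print┃                 
     ┃[0, 1, 2, 3, 4]   ┃                 
 ┏━━━━━━━━━━━━━━━━━━━━━━━━━━━━━━━━━━━━━┓  
 ┃ CircuitBoard                        ┃  
 ┠─────────────────────────────────────┨━━
 ┃   0 1 2 3 4 5                       ┃  
 ┃0  [.]  ·                            ┃──
 ┃        │                            ┃  
 ┃1       ·       ·                    ┃  
 ┃                │                    ┃  
 ┃2               ·                    ┃  
 ┗━━━━━━━━━━━━━━━━━━━━━━━━━━━━━━━━━━━━━┛  
                        ┃                 
                        ┃                 


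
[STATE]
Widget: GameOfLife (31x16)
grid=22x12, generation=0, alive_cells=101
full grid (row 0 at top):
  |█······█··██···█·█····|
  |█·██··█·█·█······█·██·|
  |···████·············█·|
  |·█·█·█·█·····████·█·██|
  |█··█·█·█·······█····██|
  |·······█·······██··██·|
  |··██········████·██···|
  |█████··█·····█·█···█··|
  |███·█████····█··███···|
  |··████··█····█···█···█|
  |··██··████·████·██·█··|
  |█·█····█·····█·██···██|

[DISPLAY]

Gen: 0                         
█······█··██···█·█····         
█·██··█·█·█······█·██·         
···████·············█·         
·█·█·█·█·····████·█·██         
█··█·█·█·······█····██         
·······█·······██··██·         
··██········████·██···         
█████··█·····█·█···█··         
███·█████····█··███···         
··████··█····█···█···█         
··██··████·████·██·█··         
█·█····█·····█·██···██         
                               
                               
                               


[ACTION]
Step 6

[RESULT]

Gen: 6                         
·······███············         
······██··█···········         
······█···█···········         
··███··███············         
·█··█··███·····█····██         
·█·····█·····██·██···█         
··███·██····█·········         
········█···██·█······         
·····█·███···█··█·····         
······██·█···██·█·██··         
·······██·····██·██···         
······················         
                               
                               
                               


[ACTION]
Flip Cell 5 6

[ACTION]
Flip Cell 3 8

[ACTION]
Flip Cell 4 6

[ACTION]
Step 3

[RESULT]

Gen: 9                         
·······███············         
·····█····█···········         
··██··██··············         
·██····████···········         
·█████········█·█···██         
·████·······██··██··██         
·██·█·██····█·█·██····         
··█████·█·█·█·█···█···         
···████···███··████···         
·······█··█·█······█··         
······██·····█·····█··         
·······██····█···██···         
                               
                               
                               


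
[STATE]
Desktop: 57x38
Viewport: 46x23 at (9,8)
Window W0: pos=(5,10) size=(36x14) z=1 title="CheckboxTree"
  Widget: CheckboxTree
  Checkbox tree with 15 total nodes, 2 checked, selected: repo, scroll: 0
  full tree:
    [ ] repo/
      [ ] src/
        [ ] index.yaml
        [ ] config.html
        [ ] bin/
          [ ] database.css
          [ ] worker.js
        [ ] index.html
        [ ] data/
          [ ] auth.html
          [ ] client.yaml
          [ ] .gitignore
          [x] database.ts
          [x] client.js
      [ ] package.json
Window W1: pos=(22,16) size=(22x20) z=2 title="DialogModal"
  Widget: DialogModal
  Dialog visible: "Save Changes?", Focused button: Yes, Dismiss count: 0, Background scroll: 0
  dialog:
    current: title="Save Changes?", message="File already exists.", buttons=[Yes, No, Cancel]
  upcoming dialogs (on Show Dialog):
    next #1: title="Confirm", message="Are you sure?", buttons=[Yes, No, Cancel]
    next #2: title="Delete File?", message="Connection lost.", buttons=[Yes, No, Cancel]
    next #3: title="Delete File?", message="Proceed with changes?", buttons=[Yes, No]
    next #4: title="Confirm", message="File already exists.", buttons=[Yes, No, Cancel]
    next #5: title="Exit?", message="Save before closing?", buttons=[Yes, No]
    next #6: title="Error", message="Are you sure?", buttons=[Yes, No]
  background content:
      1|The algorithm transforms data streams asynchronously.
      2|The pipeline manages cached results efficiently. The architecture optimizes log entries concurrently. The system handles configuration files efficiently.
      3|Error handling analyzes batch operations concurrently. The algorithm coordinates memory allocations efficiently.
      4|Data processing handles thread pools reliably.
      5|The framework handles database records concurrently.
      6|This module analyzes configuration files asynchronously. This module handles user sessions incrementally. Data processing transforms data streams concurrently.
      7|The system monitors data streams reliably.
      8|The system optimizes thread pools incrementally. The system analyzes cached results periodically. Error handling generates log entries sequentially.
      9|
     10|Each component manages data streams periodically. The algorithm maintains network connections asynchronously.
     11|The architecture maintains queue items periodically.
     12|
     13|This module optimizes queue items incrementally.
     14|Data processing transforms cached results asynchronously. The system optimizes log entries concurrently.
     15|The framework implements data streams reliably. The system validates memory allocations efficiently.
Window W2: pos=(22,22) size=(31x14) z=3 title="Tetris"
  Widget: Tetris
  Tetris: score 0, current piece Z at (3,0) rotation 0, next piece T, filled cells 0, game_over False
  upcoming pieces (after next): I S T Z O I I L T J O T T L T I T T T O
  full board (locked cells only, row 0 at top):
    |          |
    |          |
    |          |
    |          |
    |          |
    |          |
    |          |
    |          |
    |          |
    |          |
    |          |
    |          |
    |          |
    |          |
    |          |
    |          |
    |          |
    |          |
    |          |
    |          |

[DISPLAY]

                                              
                                              
━━━━━━━━━━━━━━━━━━━━━━━━━━━━━━━┓              
eckboxTree                     ┃              
───────────────────────────────┨              
] repo/                        ┃              
[-] src/                       ┃              
  [ ] index.yaml               ┃              
  [ ] config.┏━━━━━━━━━━━━━━━━━━━━┓           
  [ ] bin/   ┃ DialogModal        ┃           
    [ ] datab┠────────────────────┨           
    [ ] worke┃The algorithm transf┃           
  [ ] index.h┃The pipeline manages┃           
  [-] data/  ┃Error handling analy┃           
    [ ] auth.┏━━━━━━━━━━━━━━━━━━━━━━━━━━━━━┓  
━━━━━━━━━━━━━┃ Tetris                      ┃  
             ┠─────────────────────────────┨  
             ┃          │Next:             ┃  
             ┃          │ ▒                ┃  
             ┃          │▒▒▒               ┃  
             ┃          │                  ┃  
             ┃          │                  ┃  
             ┃          │                  ┃  


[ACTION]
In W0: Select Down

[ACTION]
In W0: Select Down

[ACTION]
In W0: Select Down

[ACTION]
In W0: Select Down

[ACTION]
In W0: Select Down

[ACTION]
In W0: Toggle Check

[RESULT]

                                              
                                              
━━━━━━━━━━━━━━━━━━━━━━━━━━━━━━━┓              
eckboxTree                     ┃              
───────────────────────────────┨              
] repo/                        ┃              
[-] src/                       ┃              
  [ ] index.yaml               ┃              
  [ ] config.┏━━━━━━━━━━━━━━━━━━━━┓           
  [-] bin/   ┃ DialogModal        ┃           
    [x] datab┠────────────────────┨           
    [ ] worke┃The algorithm transf┃           
  [ ] index.h┃The pipeline manages┃           
  [-] data/  ┃Error handling analy┃           
    [ ] auth.┏━━━━━━━━━━━━━━━━━━━━━━━━━━━━━┓  
━━━━━━━━━━━━━┃ Tetris                      ┃  
             ┠─────────────────────────────┨  
             ┃          │Next:             ┃  
             ┃          │ ▒                ┃  
             ┃          │▒▒▒               ┃  
             ┃          │                  ┃  
             ┃          │                  ┃  
             ┃          │                  ┃  


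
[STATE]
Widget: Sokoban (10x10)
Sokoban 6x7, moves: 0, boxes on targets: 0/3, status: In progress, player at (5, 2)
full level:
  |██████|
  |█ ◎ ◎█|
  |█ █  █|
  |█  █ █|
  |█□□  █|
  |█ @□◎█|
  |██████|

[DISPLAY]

██████    
█ ◎ ◎█    
█ █  █    
█  █ █    
█□□  █    
█ @□◎█    
██████    
Moves: 0  
          
          


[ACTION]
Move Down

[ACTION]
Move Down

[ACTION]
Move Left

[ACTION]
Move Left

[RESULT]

██████    
█ ◎ ◎█    
█ █  █    
█  █ █    
█□□  █    
█@ □◎█    
██████    
Moves: 1  
          
          


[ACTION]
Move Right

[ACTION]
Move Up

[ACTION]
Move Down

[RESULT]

██████    
█ ◎ ◎█    
█ █  █    
█ □█ █    
█□   █    
█ @□◎█    
██████    
Moves: 4  
          
          


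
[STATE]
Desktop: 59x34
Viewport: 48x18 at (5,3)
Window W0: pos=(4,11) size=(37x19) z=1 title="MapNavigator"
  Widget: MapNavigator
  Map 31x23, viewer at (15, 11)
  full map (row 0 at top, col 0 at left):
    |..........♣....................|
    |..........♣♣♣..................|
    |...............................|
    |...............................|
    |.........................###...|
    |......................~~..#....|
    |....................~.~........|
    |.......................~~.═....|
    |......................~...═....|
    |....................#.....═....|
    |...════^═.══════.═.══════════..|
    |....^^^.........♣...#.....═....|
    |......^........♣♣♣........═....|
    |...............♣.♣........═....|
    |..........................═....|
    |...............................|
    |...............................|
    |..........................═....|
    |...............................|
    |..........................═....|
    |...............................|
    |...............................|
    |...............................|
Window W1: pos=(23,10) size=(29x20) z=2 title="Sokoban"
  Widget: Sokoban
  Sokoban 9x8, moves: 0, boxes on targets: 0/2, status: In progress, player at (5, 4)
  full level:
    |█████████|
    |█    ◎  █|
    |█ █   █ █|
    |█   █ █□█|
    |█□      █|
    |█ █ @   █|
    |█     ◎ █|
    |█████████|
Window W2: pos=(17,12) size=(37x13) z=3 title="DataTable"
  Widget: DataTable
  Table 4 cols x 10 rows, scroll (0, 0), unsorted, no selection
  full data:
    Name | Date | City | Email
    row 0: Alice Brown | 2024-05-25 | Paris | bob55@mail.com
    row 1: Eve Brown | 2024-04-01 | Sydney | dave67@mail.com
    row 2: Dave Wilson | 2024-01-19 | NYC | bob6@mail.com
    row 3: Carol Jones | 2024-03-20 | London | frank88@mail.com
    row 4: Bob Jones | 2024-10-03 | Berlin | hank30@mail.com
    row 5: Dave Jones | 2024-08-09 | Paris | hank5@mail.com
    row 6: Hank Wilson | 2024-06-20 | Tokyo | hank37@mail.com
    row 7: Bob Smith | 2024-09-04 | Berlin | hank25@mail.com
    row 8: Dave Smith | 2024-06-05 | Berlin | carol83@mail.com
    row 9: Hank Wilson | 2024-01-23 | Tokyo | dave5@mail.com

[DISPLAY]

                                                
                                                
                                                
                                                
                                                
                                                
                                                
                  ┏━━━━━━━━━━━━━━━━━━━━━━━━━━━┓ 
━━━━━━━━━━━━━━━━━━┃ Sokoban                   ┃ 
 MapNavigato┏━━━━━━━━━━━━━━━━━━━━━━━━━━━━━━━━━━━
────────────┃ DataTable                         
  ..........┠───────────────────────────────────
  ..........┃Name       │Date      │City  │Email
  ..........┃───────────┼──────────┼──────┼─────
  ..........┃Alice Brown│2024-05-25│Paris │bob55
  ..........┃Eve Brown  │2024-04-01│Sydney│dave6
  ..........┃Dave Wilson│2024-01-19│NYC   │bob6@
  ...════^═.┃Carol Jones│2024-03-20│London│frank


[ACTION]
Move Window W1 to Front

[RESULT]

                                                
                                                
                                                
                                                
                                                
                                                
                                                
                  ┏━━━━━━━━━━━━━━━━━━━━━━━━━━━┓ 
━━━━━━━━━━━━━━━━━━┃ Sokoban                   ┃ 
 MapNavigato┏━━━━━┠───────────────────────────┨━
────────────┃ Data┃█████████                  ┃ 
  ..........┠─────┃█    ◎  █                  ┃─
  ..........┃Name ┃█ █   █ █                  ┃l
  ..........┃─────┃█   █ █□█                  ┃─
  ..........┃Alice┃█□      █                  ┃5
  ..........┃Eve B┃█ █ @   █                  ┃6
  ..........┃Dave ┃█     ◎ █                  ┃@
  ...════^═.┃Carol┃█████████                  ┃k


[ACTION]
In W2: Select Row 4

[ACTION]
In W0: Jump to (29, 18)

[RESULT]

                                                
                                                
                                                
                                                
                                                
                                                
                                                
                  ┏━━━━━━━━━━━━━━━━━━━━━━━━━━━┓ 
━━━━━━━━━━━━━━━━━━┃ Sokoban                   ┃ 
 MapNavigato┏━━━━━┠───────────────────────────┨━
────────────┃ Data┃█████████                  ┃ 
....♣...#...┠─────┃█    ◎  █                  ┃─
...♣♣♣......┃Name ┃█ █   █ █                  ┃l
...♣.♣......┃─────┃█   █ █□█                  ┃─
............┃Alice┃█□      █                  ┃5
............┃Eve B┃█ █ @   █                  ┃6
............┃Dave ┃█     ◎ █                  ┃@
............┃Carol┃█████████                  ┃k


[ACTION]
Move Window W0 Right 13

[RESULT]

                                                
                                                
                                                
                                                
                                                
                                                
                                                
                  ┏━━━━━━━━━━━━━━━━━━━━━━━━━━━┓ 
            ┏━━━━━┃ Sokoban                   ┃━
            ┏━━━━━┠───────────────────────────┨━
            ┃ Data┃█████████                  ┃ 
            ┠─────┃█    ◎  █                  ┃─
            ┃Name ┃█ █   █ █                  ┃l
            ┃─────┃█   █ █□█                  ┃─
            ┃Alice┃█□      █                  ┃5
            ┃Eve B┃█ █ @   █                  ┃6
            ┃Dave ┃█     ◎ █                  ┃@
            ┃Carol┃█████████                  ┃k


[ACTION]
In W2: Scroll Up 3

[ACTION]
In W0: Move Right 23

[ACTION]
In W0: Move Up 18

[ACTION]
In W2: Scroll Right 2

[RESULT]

                                                
                                                
                                                
                                                
                                                
                                                
                                                
                  ┏━━━━━━━━━━━━━━━━━━━━━━━━━━━┓ 
            ┏━━━━━┃ Sokoban                   ┃━
            ┏━━━━━┠───────────────────────────┨━
            ┃ Data┃█████████                  ┃ 
            ┠─────┃█    ◎  █                  ┃─
            ┃me   ┃█ █   █ █                  ┃ 
            ┃─────┃█   █ █□█                  ┃─
            ┃ice B┃█□      █                  ┃m
            ┃e Bro┃█ █ @   █                  ┃@
            ┃ve Wi┃█     ◎ █                  ┃a
            ┃rol J┃█████████                  ┃8


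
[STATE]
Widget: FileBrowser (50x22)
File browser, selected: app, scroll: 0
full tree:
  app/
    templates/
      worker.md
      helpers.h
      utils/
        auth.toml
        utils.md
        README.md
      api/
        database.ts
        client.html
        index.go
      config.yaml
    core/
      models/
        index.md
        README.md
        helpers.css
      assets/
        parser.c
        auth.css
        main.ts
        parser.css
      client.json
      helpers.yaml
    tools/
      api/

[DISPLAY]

> [-] app/                                        
    [+] templates/                                
    [+] core/                                     
    [+] tools/                                    
                                                  
                                                  
                                                  
                                                  
                                                  
                                                  
                                                  
                                                  
                                                  
                                                  
                                                  
                                                  
                                                  
                                                  
                                                  
                                                  
                                                  
                                                  


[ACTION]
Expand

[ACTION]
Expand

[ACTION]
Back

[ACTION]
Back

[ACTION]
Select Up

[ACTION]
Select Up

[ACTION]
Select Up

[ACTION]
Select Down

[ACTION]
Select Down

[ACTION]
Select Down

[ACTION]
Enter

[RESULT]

  [-] app/                                        
    [+] templates/                                
    [+] core/                                     
  > [-] tools/                                    
      [+] api/                                    
                                                  
                                                  
                                                  
                                                  
                                                  
                                                  
                                                  
                                                  
                                                  
                                                  
                                                  
                                                  
                                                  
                                                  
                                                  
                                                  
                                                  


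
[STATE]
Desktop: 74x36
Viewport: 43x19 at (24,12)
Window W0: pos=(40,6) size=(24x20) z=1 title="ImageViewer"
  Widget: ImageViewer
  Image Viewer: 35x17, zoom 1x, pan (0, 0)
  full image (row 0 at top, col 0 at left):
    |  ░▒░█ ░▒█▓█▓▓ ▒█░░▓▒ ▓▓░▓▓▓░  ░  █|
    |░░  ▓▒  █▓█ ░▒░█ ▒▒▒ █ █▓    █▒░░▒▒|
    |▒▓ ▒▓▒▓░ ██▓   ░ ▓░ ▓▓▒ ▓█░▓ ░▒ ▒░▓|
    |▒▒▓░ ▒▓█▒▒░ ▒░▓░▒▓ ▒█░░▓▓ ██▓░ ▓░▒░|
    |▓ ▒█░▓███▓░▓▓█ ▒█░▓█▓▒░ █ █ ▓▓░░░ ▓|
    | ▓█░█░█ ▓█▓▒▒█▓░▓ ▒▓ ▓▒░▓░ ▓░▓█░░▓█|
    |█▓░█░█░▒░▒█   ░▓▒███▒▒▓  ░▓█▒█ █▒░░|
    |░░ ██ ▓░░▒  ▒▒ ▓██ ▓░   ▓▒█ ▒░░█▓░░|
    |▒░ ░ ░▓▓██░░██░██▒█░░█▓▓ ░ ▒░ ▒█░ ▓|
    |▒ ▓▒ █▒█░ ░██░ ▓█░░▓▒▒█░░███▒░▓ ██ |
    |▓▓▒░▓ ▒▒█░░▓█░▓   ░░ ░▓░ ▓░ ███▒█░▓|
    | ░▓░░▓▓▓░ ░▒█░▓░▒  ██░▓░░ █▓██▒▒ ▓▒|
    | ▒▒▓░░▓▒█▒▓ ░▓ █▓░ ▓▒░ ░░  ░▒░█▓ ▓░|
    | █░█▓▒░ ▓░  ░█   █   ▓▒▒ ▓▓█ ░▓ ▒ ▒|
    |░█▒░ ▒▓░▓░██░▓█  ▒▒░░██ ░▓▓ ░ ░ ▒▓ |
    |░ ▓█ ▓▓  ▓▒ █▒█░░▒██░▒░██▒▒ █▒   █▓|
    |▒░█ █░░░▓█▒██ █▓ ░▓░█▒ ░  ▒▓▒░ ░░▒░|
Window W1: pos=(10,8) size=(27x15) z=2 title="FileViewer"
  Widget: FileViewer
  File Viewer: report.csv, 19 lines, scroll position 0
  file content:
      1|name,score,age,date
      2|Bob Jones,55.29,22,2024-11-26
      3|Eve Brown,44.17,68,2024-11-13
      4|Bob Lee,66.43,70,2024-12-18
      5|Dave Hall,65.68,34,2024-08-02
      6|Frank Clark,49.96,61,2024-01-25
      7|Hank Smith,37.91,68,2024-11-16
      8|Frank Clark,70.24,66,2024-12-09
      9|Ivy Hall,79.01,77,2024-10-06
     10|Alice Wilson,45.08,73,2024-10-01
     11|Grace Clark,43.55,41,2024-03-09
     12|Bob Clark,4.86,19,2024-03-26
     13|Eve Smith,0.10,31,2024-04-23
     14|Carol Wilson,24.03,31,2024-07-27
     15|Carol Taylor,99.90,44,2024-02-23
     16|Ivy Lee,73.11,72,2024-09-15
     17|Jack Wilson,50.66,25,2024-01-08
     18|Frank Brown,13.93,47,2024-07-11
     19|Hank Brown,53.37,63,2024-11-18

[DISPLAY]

29,22,2024-█┃   ┃▒▒▓░ ▒▓█▒▒░ ▒░▓░▒▓ ▒█░┃   
17,68,2024-░┃   ┃▓ ▒█░▓███▓░▓▓█ ▒█░▓█▓▒┃   
,70,2024-12░┃   ┃ ▓█░█░█ ▓█▓▒▒█▓░▓ ▒▓ ▓┃   
68,34,2024-░┃   ┃█▓░█░█░▒░▒█   ░▓▒███▒▒┃   
9.96,61,202░┃   ┃░░ ██ ▓░░▒  ▒▒ ▓██ ▓░ ┃   
.91,68,2024░┃   ┃▒░ ░ ░▓▓██░░██░██▒█░░█┃   
0.24,66,202░┃   ┃▒ ▓▒ █▒█░ ░██░ ▓█░░▓▒▒┃   
1,77,2024-1░┃   ┃▓▓▒░▓ ▒▒█░░▓█░▓   ░░ ░┃   
45.08,73,20░┃   ┃ ░▓░░▓▓▓░ ░▒█░▓░▒  ██░┃   
3.55,41,202▼┃   ┃ ▒▒▓░░▓▒█▒▓ ░▓ █▓░ ▓▒░┃   
━━━━━━━━━━━━┛   ┃ █░█▓▒░ ▓░  ░█   █   ▓┃   
                ┃░█▒░ ▒▓░▓░██░▓█  ▒▒░░█┃   
                ┃░ ▓█ ▓▓  ▓▒ █▒█░░▒██░▒┃   
                ┗━━━━━━━━━━━━━━━━━━━━━━┛   
                                           
                                           
                                           
                                           
                                           


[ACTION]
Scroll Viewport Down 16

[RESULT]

.91,68,2024░┃   ┃▒░ ░ ░▓▓██░░██░██▒█░░█┃   
0.24,66,202░┃   ┃▒ ▓▒ █▒█░ ░██░ ▓█░░▓▒▒┃   
1,77,2024-1░┃   ┃▓▓▒░▓ ▒▒█░░▓█░▓   ░░ ░┃   
45.08,73,20░┃   ┃ ░▓░░▓▓▓░ ░▒█░▓░▒  ██░┃   
3.55,41,202▼┃   ┃ ▒▒▓░░▓▒█▒▓ ░▓ █▓░ ▓▒░┃   
━━━━━━━━━━━━┛   ┃ █░█▓▒░ ▓░  ░█   █   ▓┃   
                ┃░█▒░ ▒▓░▓░██░▓█  ▒▒░░█┃   
                ┃░ ▓█ ▓▓  ▓▒ █▒█░░▒██░▒┃   
                ┗━━━━━━━━━━━━━━━━━━━━━━┛   
                                           
                                           
                                           
                                           
                                           
                                           
                                           
                                           
                                           
                                           


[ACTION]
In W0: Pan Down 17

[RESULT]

.91,68,2024░┃   ┃                      ┃   
0.24,66,202░┃   ┃                      ┃   
1,77,2024-1░┃   ┃                      ┃   
45.08,73,20░┃   ┃                      ┃   
3.55,41,202▼┃   ┃                      ┃   
━━━━━━━━━━━━┛   ┃                      ┃   
                ┃                      ┃   
                ┃                      ┃   
                ┗━━━━━━━━━━━━━━━━━━━━━━┛   
                                           
                                           
                                           
                                           
                                           
                                           
                                           
                                           
                                           
                                           


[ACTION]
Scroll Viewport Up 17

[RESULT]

                                           
                                           
                                           
                                           
                                           
                                           
                ┏━━━━━━━━━━━━━━━━━━━━━━┓   
                ┃ ImageViewer          ┃   
━━━━━━━━━━━━┓   ┠──────────────────────┨   
            ┃   ┃                      ┃   
────────────┨   ┃                      ┃   
e,date     ▲┃   ┃                      ┃   
29,22,2024-█┃   ┃                      ┃   
17,68,2024-░┃   ┃                      ┃   
,70,2024-12░┃   ┃                      ┃   
68,34,2024-░┃   ┃                      ┃   
9.96,61,202░┃   ┃                      ┃   
.91,68,2024░┃   ┃                      ┃   
0.24,66,202░┃   ┃                      ┃   


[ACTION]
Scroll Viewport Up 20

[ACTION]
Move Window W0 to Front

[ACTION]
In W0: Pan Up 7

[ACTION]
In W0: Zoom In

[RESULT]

                                           
                                           
                                           
                                           
                                           
                                           
                ┏━━━━━━━━━━━━━━━━━━━━━━┓   
                ┃ ImageViewer          ┃   
━━━━━━━━━━━━┓   ┠──────────────────────┨   
            ┃   ┃  ▓▓██░░██░░██  ▓▓██▓▓┃   
────────────┨   ┃  ▓▓██░░██░░██  ▓▓██▓▓┃   
e,date     ▲┃   ┃██▓▓░░██░░██░░▒▒░░▒▒██┃   
29,22,2024-█┃   ┃██▓▓░░██░░██░░▒▒░░▒▒██┃   
17,68,2024-░┃   ┃░░░░  ████  ▓▓░░░░▒▒  ┃   
,70,2024-12░┃   ┃░░░░  ████  ▓▓░░░░▒▒  ┃   
68,34,2024-░┃   ┃▒▒░░  ░░  ░░▓▓▓▓████░░┃   
9.96,61,202░┃   ┃▒▒░░  ░░  ░░▓▓▓▓████░░┃   
.91,68,2024░┃   ┃▒▒  ▓▓▒▒  ██▒▒██░░  ░░┃   
0.24,66,202░┃   ┃▒▒  ▓▓▒▒  ██▒▒██░░  ░░┃   
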